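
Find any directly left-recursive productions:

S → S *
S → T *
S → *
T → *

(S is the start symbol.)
S → S *: LEFT RECURSIVE (starts with S)
S → T *: starts with T
S → *: starts with '*'
T → *: starts with '*'

The grammar has direct left recursion on: S.

Answer: Yes, S is left-recursive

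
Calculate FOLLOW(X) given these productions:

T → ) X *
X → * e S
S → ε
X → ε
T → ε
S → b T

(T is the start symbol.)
{ '*' }

To compute FOLLOW(X), find every occurrence of X on a right-hand side N → α X β: add FIRST(β) \ {ε}, and if β is empty or nullable also add FOLLOW(N). Iterate to a fixed point.

In T → ) X *: X is followed by '*', add FIRST('*') \ {ε} = { '*' }

Taking the union: FOLLOW(X) = { '*' }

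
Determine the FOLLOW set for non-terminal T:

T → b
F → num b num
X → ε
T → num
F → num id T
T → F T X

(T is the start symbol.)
T is the start symbol, so $ ∈ FOLLOW(T).
In F → num id T: T is at the end, add FOLLOW(F)
In T → F T X: T is followed by X, add FIRST(X) \ {ε} = { }
  X is nullable, so FOLLOW(T) is also included — that is the set being defined, nothing new

The FOLLOW sets referred to above (computed the same way, to a fixed point):
  FOLLOW(F) = { 'b', 'num' }

Taking the union: FOLLOW(T) = { $, 'b', 'num' }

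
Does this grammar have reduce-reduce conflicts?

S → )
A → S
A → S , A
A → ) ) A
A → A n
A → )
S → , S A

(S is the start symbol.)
Yes — I5: [A → ) .] vs [S → ) .]

A reduce-reduce conflict occurs when an LR(0) state has two complete items [A → α .] and [B → β .] — both call for a reduction, and with no lookahead the parser cannot choose between them.

Augment with S' → S and build the canonical LR(0) collection (I0 = CLOSURE({[S' → . S]}), then GOTO on every symbol after a dot until no new states appear). It has 13 states:
  I0: { [S → . )], [S → . , S A], [S' → . S] }  — shift
  I1: { [S → ) .] }  — reduce
  I2: { [S → , . S A], [S → . )], [S → . , S A] }  — shift
  I3: { [S' → S .] }  — accept
  I4: { [A → . ) ) A], [A → . )], [A → . A n], [A → . S , A], [A → . S], [S → , S . A], [S → . )], [S → . , S A] }  — shift
  I5: { [A → ) . ) A], [A → ) .], [S → ) .] }  — shift, 2 reduces
  I6: { [A → A . n], [S → , S A .] }  — shift, reduce
  I7: { [A → S . , A], [A → S .] }  — shift, reduce
  I8: { [A → . ) ) A], [A → . )], [A → . A n], [A → . S , A], [A → . S], [A → S , . A], [S → . )], [S → . , S A] }  — shift
  I9: { [A → A . n], [A → S , A .] }  — shift, reduce
  I10: { [A → A n .] }  — reduce
  I11: { [A → ) ) . A], [A → . ) ) A], [A → . )], [A → . A n], [A → . S , A], [A → . S], [S → . )], [S → . , S A] }  — shift
  I12: { [A → ) ) A .], [A → A . n] }  — shift, reduce

I5 contains complete items [A → ) .], [S → ) .] — reduce-reduce conflict.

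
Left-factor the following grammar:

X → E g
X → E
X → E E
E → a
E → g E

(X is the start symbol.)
X → E X'
X' → g
X' → ε
X' → E
E → a
E → g E

Left-factoring transforms A → αβ₁ | αβ₂ into A → αA' and A' → β₁ | β₂
(α is the longest common prefix among the alternatives). Repeat until
no nonterminal has two alternatives with a common prefix.

Round 1: X has alternatives sharing prefix 'E'. Introduce X': X → E X'
  Add: X' → g
  Add: X' → ε
  Add: X' → E

No remaining common prefixes — done.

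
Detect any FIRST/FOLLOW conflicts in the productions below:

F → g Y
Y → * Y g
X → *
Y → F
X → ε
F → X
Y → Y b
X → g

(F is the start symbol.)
Yes. F → g Y with FOLLOW(F) on { 'g' }; Y → Y b with FOLLOW(Y) on { 'b', 'g' }; X → g with FOLLOW(X) on { 'g' }

A FIRST/FOLLOW conflict occurs when a non-terminal N has a nullable alternative N → β (β ⇒* ε) and another alternative N → α with FIRST(α) ∩ FOLLOW(N) ≠ ∅: on such a lookahead the parser cannot decide between expanding α and letting N vanish via β.

Nullable non-terminals: F, X, Y.
FIRST sets used below: FIRST(X) = { '*', 'g', ε }, FIRST(F) = { '*', 'g', ε }, FIRST(Y) = { '*', 'b', 'g', ε }

F: nullable alternative(s) F → X; FOLLOW(F) = { $, 'b', 'g' }
  F → g Y: FIRST \ {ε} = { 'g' } — overlaps FOLLOW(F) on { 'g' }: CONFLICT
  F → X: FIRST \ {ε} = { '*', 'g' } — this is the only nullable alternative, skip

X: nullable alternative(s) X → ε; FOLLOW(X) = { $, 'b', 'g' }
  X → *: FIRST \ {ε} = { '*' } — disjoint from FOLLOW(X)
  X → ε: FIRST \ {ε} = { } — this is the only nullable alternative, skip
  X → g: FIRST \ {ε} = { 'g' } — overlaps FOLLOW(X) on { 'g' }: CONFLICT

Y: nullable alternative(s) Y → F; FOLLOW(Y) = { $, 'b', 'g' }
  Y → * Y g: FIRST \ {ε} = { '*' } — disjoint from FOLLOW(Y)
  Y → F: FIRST \ {ε} = { '*', 'g' } — this is the only nullable alternative, skip
  Y → Y b: FIRST \ {ε} = { '*', 'b', 'g' } — overlaps FOLLOW(Y) on { 'b', 'g' }: CONFLICT

So the grammar has 3 FIRST/FOLLOW conflicts (marked CONFLICT above).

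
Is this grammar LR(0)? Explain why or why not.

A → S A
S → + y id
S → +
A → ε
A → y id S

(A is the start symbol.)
No. Shift-reduce conflict between [A → .] and [A → . y id S]

A grammar is LR(0) if no state in the canonical LR(0) collection has:
  - both a shift item (dot before a terminal) and a complete item (shift-reduce conflict), or
  - two or more complete items (reduce-reduce conflict; the accept item [A' → A .] counts as a complete item here).

Augment with A' → A and build the canonical LR(0) collection (I0 = CLOSURE({[A' → . A]}), then GOTO on every symbol after a dot until no new states appear). It has 10 states:
  I0: { [A → . S A], [A → . y id S], [A → .], [A' → . A], [S → . + y id], [S → . +] }  — shift, reduce
  I1: { [S → + . y id], [S → + .] }  — shift, reduce
  I2: { [A' → A .] }  — accept
  I3: { [A → . S A], [A → . y id S], [A → .], [A → S . A], [S → . + y id], [S → . +] }  — shift, reduce
  I4: { [A → y . id S] }  — shift
  I5: { [A → y id . S], [S → . + y id], [S → . +] }  — shift
  I6: { [A → y id S .] }  — reduce
  I7: { [A → S A .] }  — reduce
  I8: { [S → + y . id] }  — shift
  I9: { [S → + y id .] }  — reduce

Conflict in state I0:
  Shift-reduce conflict between [A → .] and [A → . y id S]
So the grammar is NOT LR(0).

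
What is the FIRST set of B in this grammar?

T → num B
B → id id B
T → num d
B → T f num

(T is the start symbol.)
FIRST sets of the other non-terminals involved (by the same procedure, iterated to a fixed point):
  FIRST(T) = { 'num' }

From B → id id B:
  - id is a terminal: add 'id' and stop
From B → T f num:
  - T is a non-terminal: add FIRST(T) \ {ε} = { 'num' }
    T is not nullable, so stop

Collecting: FIRST(B) = { 'id', 'num' }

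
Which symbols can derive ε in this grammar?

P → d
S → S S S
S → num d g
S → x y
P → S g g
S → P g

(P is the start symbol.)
None

A non-terminal is nullable if it can derive ε (the empty string): either it has an ε-production, or it has a production whose right-hand side consists entirely of nullable non-terminals.

There are no ε-productions, so no non-terminal can derive ε.
No non-terminals are nullable.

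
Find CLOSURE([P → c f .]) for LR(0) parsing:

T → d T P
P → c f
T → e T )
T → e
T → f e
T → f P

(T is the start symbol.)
To compute CLOSURE, for each item [A → α.Bβ] where B is a non-terminal, add [B → .γ] for all productions B → γ; repeat for the newly added items until nothing changes.

Start with: [P → c f .]
The dot is at the end, so nothing is added.

CLOSURE = { [P → c f .] }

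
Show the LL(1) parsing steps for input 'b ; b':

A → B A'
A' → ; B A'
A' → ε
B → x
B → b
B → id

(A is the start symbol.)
LL(1) parsing maintains a stack (initially the start symbol over $) and the input. At each step: if the stack top is a terminal, match it against the current input token; if it is a non-terminal N, replace it with the RHS of M[N, lookahead] (the unique production whose predict set contains the lookahead).

Stack is shown with the top on the left.

Stack     Input    Action
-------------------------
A $       b ; b $  output A → B A'
B A' $    b ; b $  output B → b
b A' $    b ; b $  match 'b'
A' $      ; b $    output A' → ; B A'
; B A' $  ; b $    match ';'
B A' $    b $      output B → b
b A' $    b $      match 'b'
A' $      $        output A' → ε
$         $        accept

The string is accepted.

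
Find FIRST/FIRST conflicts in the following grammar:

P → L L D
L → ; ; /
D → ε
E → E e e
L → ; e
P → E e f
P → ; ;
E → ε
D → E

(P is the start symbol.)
A FIRST/FIRST conflict occurs when two productions N → α and N → β for the same non-terminal have FIRST(α) ∩ FIRST(β) ≠ ∅ (with ε ∈ FIRST of a nullable right-hand side, so two nullable alternatives also conflict).

FIRST sets of the non-terminals at (or reachable through a nullable prefix from) the front of some alternative:
  FIRST(L) = { ';' }
  FIRST(E) = { 'e', ε }

Productions for P:
  P → L L D: FIRST = { ';' }
  P → E e f: FIRST = { 'e' }
  P → ; ;: FIRST = { ';' }
Productions for L:
  L → ; ; /: FIRST = { ';' }
  L → ; e: FIRST = { ';' }
Productions for D:
  D → ε: FIRST = { ε }
  D → E: FIRST = { 'e', ε }
Productions for E:
  E → E e e: FIRST = { 'e' }
  E → ε: FIRST = { ε }

Conflict for P: P → L L D and P → ; ;
  Overlap: { ';' }
Conflict for L: L → ; ; / and L → ; e
  Overlap: { ';' }
Conflict for D: D → ε and D → E
  Overlap: { ε }

Answer: Yes. P → L L D / P → ';' ';' on { ';' }; L → ';' ';' '/' / L → ';' e on { ';' }; D → ε / D → E on { ε }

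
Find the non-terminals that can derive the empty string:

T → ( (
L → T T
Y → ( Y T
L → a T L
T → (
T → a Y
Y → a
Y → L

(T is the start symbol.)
A non-terminal is nullable if it can derive ε (the empty string): either it has an ε-production, or it has a production whose right-hand side consists entirely of nullable non-terminals.

There are no ε-productions, so no non-terminal can derive ε.
No non-terminals are nullable.

Answer: None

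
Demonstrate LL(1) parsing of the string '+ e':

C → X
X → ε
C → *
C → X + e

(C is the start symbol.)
Stack is shown with the top on the left.

Stack    Input  Action
----------------------
C $      + e $  output C → X + e
X + e $  + e $  output X → ε
+ e $    + e $  match '+'
e $      e $    match 'e'
$        $      accept

The string is accepted.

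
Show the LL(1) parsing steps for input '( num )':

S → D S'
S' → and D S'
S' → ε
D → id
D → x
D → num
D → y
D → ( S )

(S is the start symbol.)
Stack is shown with the top on the left.

Stack          Input      Action
--------------------------------
S $            ( num ) $  output S → D S'
D S' $         ( num ) $  output D → ( S )
( S ) S' $     ( num ) $  match '('
S ) S' $       num ) $    output S → D S'
D S' ) S' $    num ) $    output D → num
num S' ) S' $  num ) $    match 'num'
S' ) S' $      ) $        output S' → ε
) S' $         ) $        match ')'
S' $           $          output S' → ε
$              $          accept

The string is accepted.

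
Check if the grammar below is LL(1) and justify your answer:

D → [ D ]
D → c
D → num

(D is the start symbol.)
A grammar is LL(1) if for each non-terminal N with multiple productions, the predict sets of those productions are pairwise disjoint, where PREDICT(N → α) = (FIRST(α) \ {ε}) ∪ (FOLLOW(N) if α ⇒* ε).

For D:
  PREDICT(D → '[' D ']') = { '[' }
  PREDICT(D → c) = { 'c' }
  PREDICT(D → num) = { 'num' }

All predict sets are disjoint. The grammar IS LL(1).

Answer: Yes, the grammar is LL(1).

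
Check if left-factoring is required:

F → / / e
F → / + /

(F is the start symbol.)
Left-factoring is needed when two productions for the same non-terminal
share a common prefix on the right-hand side.

Productions for F:
  F → / / e
  F → / + /

Found common prefix '/' in productions for F

Answer: Yes, F has productions with common prefix '/'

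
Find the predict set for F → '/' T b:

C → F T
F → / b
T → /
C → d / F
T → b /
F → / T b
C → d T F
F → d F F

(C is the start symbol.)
{ '/' }

PREDICT(F → '/' T b) = (FIRST(RHS) \ {ε}) ∪ (FOLLOW(F) if ε ∈ FIRST(RHS), i.e. RHS ⇒* ε)
FIRST('/' T b) = { '/' }
ε ∉ FIRST('/' T b), so FOLLOW(F) is not added.
PREDICT(F → '/' T b) = { '/' }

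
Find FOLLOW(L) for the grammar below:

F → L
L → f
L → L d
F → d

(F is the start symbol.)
To compute FOLLOW(L), find every occurrence of L on a right-hand side N → α L β: add FIRST(β) \ {ε}, and if β is empty or nullable also add FOLLOW(N). Iterate to a fixed point.

In F → L: L is at the end, add FOLLOW(F)
In L → L d: L is followed by d, add FIRST(d) \ {ε} = { 'd' }

The FOLLOW sets referred to above (computed the same way, to a fixed point):
  FOLLOW(F) = { $ }

Taking the union: FOLLOW(L) = { $, 'd' }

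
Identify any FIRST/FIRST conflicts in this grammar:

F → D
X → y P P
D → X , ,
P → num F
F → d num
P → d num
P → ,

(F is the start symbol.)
No FIRST/FIRST conflicts.

FIRST sets of the non-terminals at (or reachable through a nullable prefix from) the front of some alternative:
  FIRST(D) = { 'y' }

Productions for F:
  F → D: FIRST = { 'y' }
  F → d num: FIRST = { 'd' }
Productions for P:
  P → num F: FIRST = { 'num' }
  P → d num: FIRST = { 'd' }
  P → ,: FIRST = { ',' }
X, D have only one production, so no FIRST/FIRST conflict is possible there.

All alternatives of each non-terminal have pairwise disjoint FIRST sets.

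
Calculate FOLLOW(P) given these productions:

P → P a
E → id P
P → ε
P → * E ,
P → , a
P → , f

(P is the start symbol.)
To compute FOLLOW(P), find every occurrence of P on a right-hand side N → α P β: add FIRST(β) \ {ε}, and if β is empty or nullable also add FOLLOW(N). Iterate to a fixed point.

P is the start symbol, so $ ∈ FOLLOW(P).
In P → P a: P is followed by a, add FIRST(a) \ {ε} = { 'a' }
In E → id P: P is at the end, add FOLLOW(E)

The FOLLOW sets referred to above (computed the same way, to a fixed point):
  FOLLOW(E) = { ',' }

Taking the union: FOLLOW(P) = { $, ',', 'a' }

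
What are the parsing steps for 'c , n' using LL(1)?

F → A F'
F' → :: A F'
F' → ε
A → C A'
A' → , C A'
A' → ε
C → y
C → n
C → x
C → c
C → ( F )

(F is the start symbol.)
LL(1) parsing maintains a stack (initially the start symbol over $) and the input. At each step: if the stack top is a terminal, match it against the current input token; if it is a non-terminal N, replace it with the RHS of M[N, lookahead] (the unique production whose predict set contains the lookahead).

Stack is shown with the top on the left.

Stack        Input    Action
----------------------------
F $          c , n $  output F → A F'
A F' $       c , n $  output A → C A'
C A' F' $    c , n $  output C → c
c A' F' $    c , n $  match 'c'
A' F' $      , n $    output A' → , C A'
, C A' F' $  , n $    match ','
C A' F' $    n $      output C → n
n A' F' $    n $      match 'n'
A' F' $      $        output A' → ε
F' $         $        output F' → ε
$            $        accept

The string is accepted.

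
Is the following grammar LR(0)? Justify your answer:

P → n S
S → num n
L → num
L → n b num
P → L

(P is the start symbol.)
Yes, the grammar is LR(0)

A grammar is LR(0) if no state in the canonical LR(0) collection has:
  - both a shift item (dot before a terminal) and a complete item (shift-reduce conflict), or
  - two or more complete items (reduce-reduce conflict; the accept item [P' → P .] counts as a complete item here).

Augment with P' → P and build the canonical LR(0) collection (I0 = CLOSURE({[P' → . P]}), then GOTO on every symbol after a dot until no new states appear). It has 10 states:
  I0: { [L → . n b num], [L → . num], [P → . L], [P → . n S], [P' → . P] }  — shift
  I1: { [P → L .] }  — reduce
  I2: { [P' → P .] }  — accept
  I3: { [L → n . b num], [P → n . S], [S → . num n] }  — shift
  I4: { [L → num .] }  — reduce
  I5: { [P → n S .] }  — reduce
  I6: { [L → n b . num] }  — shift
  I7: { [S → num . n] }  — shift
  I8: { [S → num n .] }  — reduce
  I9: { [L → n b num .] }  — reduce

Every state is either a pure shift/goto state or contains exactly one complete item and nothing to shift — no conflicts. The grammar is LR(0).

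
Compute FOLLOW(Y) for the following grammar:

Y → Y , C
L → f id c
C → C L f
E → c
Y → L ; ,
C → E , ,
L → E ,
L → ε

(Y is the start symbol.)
Y is the start symbol, so $ ∈ FOLLOW(Y).
In Y → Y , C: Y is followed by ',' C, add FIRST(',' C) \ {ε} = { ',' }

Taking the union: FOLLOW(Y) = { $, ',' }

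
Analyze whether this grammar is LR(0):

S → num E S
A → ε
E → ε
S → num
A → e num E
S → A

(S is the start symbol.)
A grammar is LR(0) if no state in the canonical LR(0) collection has:
  - both a shift item (dot before a terminal) and a complete item (shift-reduce conflict), or
  - two or more complete items (reduce-reduce conflict; the accept item [S' → S .] counts as a complete item here).

Augment with S' → S and build the canonical LR(0) collection (I0 = CLOSURE({[S' → . S]}), then GOTO on every symbol after a dot until no new states appear). It has 9 states:
  I0: { [A → . e num E], [A → .], [S → . A], [S → . num E S], [S → . num], [S' → . S] }  — shift, reduce
  I1: { [S → A .] }  — reduce
  I2: { [S' → S .] }  — accept
  I3: { [A → e . num E] }  — shift
  I4: { [E → .], [S → num . E S], [S → num .] }  — 2 reduces
  I5: { [A → . e num E], [A → .], [S → . A], [S → . num E S], [S → . num], [S → num E . S] }  — shift, reduce
  I6: { [S → num E S .] }  — reduce
  I7: { [A → e num . E], [E → .] }  — reduce
  I8: { [A → e num E .] }  — reduce

Conflict in state I0:
  Shift-reduce conflict between [A → .] and [A → . e num E]
So the grammar is NOT LR(0).

Answer: No. Shift-reduce conflict between [A → .] and [A → . e num E]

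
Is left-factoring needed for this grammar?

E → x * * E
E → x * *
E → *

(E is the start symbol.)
Left-factoring is needed when two productions for the same non-terminal
share a common prefix on the right-hand side.

Productions for E:
  E → x * * E
  E → x * *
  E → *

Found common prefix 'x * *' in productions for E

Answer: Yes, E has productions with common prefix 'x * *'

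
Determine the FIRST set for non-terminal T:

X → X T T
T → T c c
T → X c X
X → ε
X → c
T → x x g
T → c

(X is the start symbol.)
To compute FIRST(T), examine every production with T on the left-hand side, reading each right-hand side left to right until a non-nullable symbol is reached.

FIRST sets of the other non-terminals involved (by the same procedure, iterated to a fixed point):
  FIRST(X) = { 'c', 'x', ε }

From T → T c c:
  - T is the symbol being defined: contributes nothing new
    T is not nullable, so stop
From T → X c X:
  - X is a non-terminal: add FIRST(X) \ {ε} = { 'c', 'x' }
    X is nullable, so continue to the next symbol
  - c is a terminal: add 'c' and stop
From T → x x g:
  - x is a terminal: add 'x' and stop
From T → c:
  - c is a terminal: add 'c' and stop

Collecting: FIRST(T) = { 'c', 'x' }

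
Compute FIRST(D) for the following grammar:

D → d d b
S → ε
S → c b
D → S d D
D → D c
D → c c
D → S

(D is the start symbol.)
{ 'c', 'd', ε }

To compute FIRST(D), examine every production with D on the left-hand side, reading each right-hand side left to right until a non-nullable symbol is reached.

FIRST sets of the other non-terminals involved (by the same procedure, iterated to a fixed point):
  FIRST(S) = { 'c', ε }

From D → d d b:
  - d is a terminal: add 'd' and stop
From D → S d D:
  - S is a non-terminal: add FIRST(S) \ {ε} = { 'c' }
    S is nullable, so continue to the next symbol
  - d is a terminal: add 'd' and stop
From D → D c:
  - D is the symbol being defined: contributes nothing new
    D is nullable, so continue to the next symbol
  - c is a terminal: add 'c' and stop
From D → c c:
  - c is a terminal: add 'c' and stop
From D → S:
  - S is a non-terminal: add FIRST(S) \ {ε} = { 'c' }
    S is nullable and nothing follows, so the whole right-hand side can vanish: ε ∈ FIRST(D)

Collecting: FIRST(D) = { 'c', 'd', ε }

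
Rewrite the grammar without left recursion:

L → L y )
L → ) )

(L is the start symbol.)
L is directly left-recursive. The standard transformation for
  A → A α₁ | ... | A α_m | β₁ | ... | β_n
is
  A  → β₁ A' | ... | β_n A'
  A' → α₁ A' | ... | α_m A' | ε

L → ) ) becomes L → ) ) L'
L → L y ) becomes L' → y ) L'
Add L' → ε

Resulting grammar:
L → ) ) L'
L' → y ) L'
L' → ε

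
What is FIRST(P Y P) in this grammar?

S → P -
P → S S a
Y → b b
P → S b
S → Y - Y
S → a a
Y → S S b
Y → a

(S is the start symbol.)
{ 'a', 'b' }

FIRST sets of the non-terminals involved (from the grammar, by fixed-point iteration):
  FIRST(P) = { 'a', 'b' }

To compute FIRST(P Y P), process the symbols left to right:
Symbol P is a non-terminal. Add FIRST(P) \ {ε} = { 'a', 'b' }
P is not nullable (ε ∉ FIRST(P)), so stop here.
FIRST(P Y P) = { 'a', 'b' }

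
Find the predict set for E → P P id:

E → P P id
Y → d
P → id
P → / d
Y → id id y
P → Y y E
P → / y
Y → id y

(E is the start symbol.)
PREDICT(E → P P id) = (FIRST(RHS) \ {ε}) ∪ (FOLLOW(E) if ε ∈ FIRST(RHS), i.e. RHS ⇒* ε)
FIRST(P) = { '/', 'd', 'id' }
FIRST(P P id) = { '/', 'd', 'id' }
ε ∉ FIRST(P P id), so FOLLOW(E) is not added.
PREDICT(E → P P id) = { '/', 'd', 'id' }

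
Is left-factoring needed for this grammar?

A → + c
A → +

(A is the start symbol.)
Left-factoring is needed when two productions for the same non-terminal
share a common prefix on the right-hand side.

Productions for A:
  A → + c
  A → +

Found common prefix '+' in productions for A

Answer: Yes, A has productions with common prefix '+'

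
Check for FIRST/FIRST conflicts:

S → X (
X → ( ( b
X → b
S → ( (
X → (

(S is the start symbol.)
A FIRST/FIRST conflict occurs when two productions N → α and N → β for the same non-terminal have FIRST(α) ∩ FIRST(β) ≠ ∅ (with ε ∈ FIRST of a nullable right-hand side, so two nullable alternatives also conflict).

FIRST sets of the non-terminals at (or reachable through a nullable prefix from) the front of some alternative:
  FIRST(X) = { '(', 'b' }

Productions for S:
  S → X (: FIRST = { '(', 'b' }
  S → ( (: FIRST = { '(' }
Productions for X:
  X → ( ( b: FIRST = { '(' }
  X → b: FIRST = { 'b' }
  X → (: FIRST = { '(' }

Conflict for S: S → X ( and S → ( (
  Overlap: { '(' }
Conflict for X: X → ( ( b and X → (
  Overlap: { '(' }

Answer: Yes. S → X '(' / S → '(' '(' on { '(' }; X → '(' '(' b / X → '(' on { '(' }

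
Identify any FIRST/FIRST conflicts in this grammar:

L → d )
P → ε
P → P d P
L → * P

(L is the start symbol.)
A FIRST/FIRST conflict occurs when two productions N → α and N → β for the same non-terminal have FIRST(α) ∩ FIRST(β) ≠ ∅ (with ε ∈ FIRST of a nullable right-hand side, so two nullable alternatives also conflict).

FIRST sets of the non-terminals at (or reachable through a nullable prefix from) the front of some alternative:
  FIRST(P) = { 'd', ε }

Productions for L:
  L → d ): FIRST = { 'd' }
  L → * P: FIRST = { '*' }
Productions for P:
  P → ε: FIRST = { ε }
  P → P d P: FIRST = { 'd' }

All alternatives of each non-terminal have pairwise disjoint FIRST sets.

Answer: No FIRST/FIRST conflicts.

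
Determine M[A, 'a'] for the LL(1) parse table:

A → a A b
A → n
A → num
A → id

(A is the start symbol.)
A → a A b

To find M[A, 'a'], we find productions for A where 'a' is in the predict set (PREDICT(N → α) = (FIRST(α) \ {ε}) ∪ (FOLLOW(N) if α ⇒* ε)).

A → a A b: PREDICT = { 'a' }
  'a' is in predict set, so this production goes in M[A, 'a']
A → n: PREDICT = { 'n' }
A → num: PREDICT = { 'num' }
A → id: PREDICT = { 'id' }

M[A, 'a'] = A → a A b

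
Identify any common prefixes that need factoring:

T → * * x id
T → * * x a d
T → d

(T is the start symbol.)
Yes, T has productions with common prefix '* * x'

Left-factoring is needed when two productions for the same non-terminal
share a common prefix on the right-hand side.

Productions for T:
  T → * * x id
  T → * * x a d
  T → d

Found common prefix '* * x' in productions for T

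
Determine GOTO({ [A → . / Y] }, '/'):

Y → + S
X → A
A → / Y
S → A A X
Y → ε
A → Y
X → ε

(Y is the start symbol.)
{ [A → / . Y], [Y → . + S], [Y → .] }

GOTO(I, '/') = CLOSURE({ [A → αX.β] : [A → α.Xβ] ∈ I, X = '/' })

Items with dot before '/', with the dot advanced:
  [A → . / Y] → [A → / . Y]
Closure of the advanced items:
  [A → / . Y] has the dot before Y: add [Y → . + S], [Y → .]

GOTO = { [A → / . Y], [Y → . + S], [Y → .] }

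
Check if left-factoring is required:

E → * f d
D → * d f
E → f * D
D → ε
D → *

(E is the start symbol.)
Yes, D has productions with common prefix '*'

Left-factoring is needed when two productions for the same non-terminal
share a common prefix on the right-hand side.

Productions for E:
  E → * f d
  E → f * D
Productions for D:
  D → * d f
  D → ε
  D → *

Found common prefix '*' in productions for D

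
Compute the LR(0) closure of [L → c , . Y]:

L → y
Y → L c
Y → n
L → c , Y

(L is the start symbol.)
{ [L → . c , Y], [L → . y], [L → c , . Y], [Y → . L c], [Y → . n] }

To compute CLOSURE, for each item [A → α.Bβ] where B is a non-terminal, add [B → .γ] for all productions B → γ; repeat for the newly added items until nothing changes.

Start with: [L → c , . Y]
  [L → c , . Y] has the dot before Y: add [Y → . L c], [Y → . n]
  [Y → . L c] has the dot before L: add [L → . y], [L → . c , Y]
No further items can be added.

CLOSURE = { [L → . c , Y], [L → . y], [L → c , . Y], [Y → . L c], [Y → . n] }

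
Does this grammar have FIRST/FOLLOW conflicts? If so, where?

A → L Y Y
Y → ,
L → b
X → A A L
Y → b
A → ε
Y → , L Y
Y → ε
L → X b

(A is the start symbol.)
A FIRST/FOLLOW conflict occurs when a non-terminal N has a nullable alternative N → β (β ⇒* ε) and another alternative N → α with FIRST(α) ∩ FOLLOW(N) ≠ ∅: on such a lookahead the parser cannot decide between expanding α and letting N vanish via β.

Nullable non-terminals: A, Y.
FIRST sets used below: FIRST(L) = { 'b' }

A: nullable alternative(s) A → ε; FOLLOW(A) = { $, 'b' }
  A → L Y Y: FIRST \ {ε} = { 'b' } — overlaps FOLLOW(A) on { 'b' }: CONFLICT
  A → ε: FIRST \ {ε} = { } — this is the only nullable alternative, skip

Y: nullable alternative(s) Y → ε; FOLLOW(Y) = { $, ',', 'b' }
  Y → ,: FIRST \ {ε} = { ',' } — overlaps FOLLOW(Y) on { ',' }: CONFLICT
  Y → b: FIRST \ {ε} = { 'b' } — overlaps FOLLOW(Y) on { 'b' }: CONFLICT
  Y → , L Y: FIRST \ {ε} = { ',' } — overlaps FOLLOW(Y) on { ',' }: CONFLICT
  Y → ε: FIRST \ {ε} = { } — this is the only nullable alternative, skip

L, X have no nullable alternative, so no FIRST/FOLLOW check is needed there.

So the grammar has 4 FIRST/FOLLOW conflicts (marked CONFLICT above).

Answer: Yes. A → L Y Y with FOLLOW(A) on { 'b' }; Y → ',' with FOLLOW(Y) on { ',' }; Y → b with FOLLOW(Y) on { 'b' }; Y → ',' L Y with FOLLOW(Y) on { ',' }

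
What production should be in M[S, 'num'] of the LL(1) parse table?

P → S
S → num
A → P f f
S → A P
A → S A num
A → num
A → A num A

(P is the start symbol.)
S → num, S → A P

To find M[S, 'num'], we find productions for S where 'num' is in the predict set (PREDICT(N → α) = (FIRST(α) \ {ε}) ∪ (FOLLOW(N) if α ⇒* ε)).

Relevant sets:
  FIRST(A) = { 'num' }

S → num: PREDICT = { 'num' }
  'num' is in predict set, so this production goes in M[S, 'num']
S → A P: PREDICT = { 'num' }
  'num' is in predict set, so this production goes in M[S, 'num']

M[S, 'num'] = S → num, S → A P  (a multiply-defined cell — the grammar is not LL(1))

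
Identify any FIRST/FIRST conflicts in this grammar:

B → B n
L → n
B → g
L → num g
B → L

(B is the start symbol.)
FIRST sets of the non-terminals at (or reachable through a nullable prefix from) the front of some alternative:
  FIRST(B) = { 'g', 'n', 'num' }
  FIRST(L) = { 'n', 'num' }

Productions for B:
  B → B n: FIRST = { 'g', 'n', 'num' }
  B → g: FIRST = { 'g' }
  B → L: FIRST = { 'n', 'num' }
Productions for L:
  L → n: FIRST = { 'n' }
  L → num g: FIRST = { 'num' }

Conflict for B: B → B n and B → g
  Overlap: { 'g' }
Conflict for B: B → B n and B → L
  Overlap: { 'n', 'num' }

Answer: Yes. B → B n / B → g on { 'g' }; B → B n / B → L on { 'n', 'num' }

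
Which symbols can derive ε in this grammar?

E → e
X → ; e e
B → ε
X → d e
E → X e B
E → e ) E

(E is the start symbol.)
ε-productions: B → ε
So B is immediately nullable.
No further non-terminal can be added: every production for the remaining non-terminals contains a terminal or a non-nullable non-terminal.
Nullable = { 'B' }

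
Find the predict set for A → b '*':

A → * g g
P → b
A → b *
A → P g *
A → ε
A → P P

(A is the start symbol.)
PREDICT(A → b '*') = (FIRST(RHS) \ {ε}) ∪ (FOLLOW(A) if ε ∈ FIRST(RHS), i.e. RHS ⇒* ε)
FIRST(b '*') = { 'b' }
ε ∉ FIRST(b '*'), so FOLLOW(A) is not added.
PREDICT(A → b '*') = { 'b' }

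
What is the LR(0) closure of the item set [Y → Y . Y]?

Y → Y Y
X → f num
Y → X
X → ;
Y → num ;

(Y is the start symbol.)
{ [X → . ;], [X → . f num], [Y → . X], [Y → . Y Y], [Y → . num ;], [Y → Y . Y] }

Start with: [Y → Y . Y]
  [Y → Y . Y] has the dot before Y: add [Y → . Y Y], [Y → . X], [Y → . num ;]
  [Y → . X] has the dot before X: add [X → . f num], [X → . ;]
No further items can be added.

CLOSURE = { [X → . ;], [X → . f num], [Y → . X], [Y → . Y Y], [Y → . num ;], [Y → Y . Y] }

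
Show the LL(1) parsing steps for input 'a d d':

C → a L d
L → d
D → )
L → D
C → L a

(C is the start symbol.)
LL(1) parsing maintains a stack (initially the start symbol over $) and the input. At each step: if the stack top is a terminal, match it against the current input token; if it is a non-terminal N, replace it with the RHS of M[N, lookahead] (the unique production whose predict set contains the lookahead).

Stack is shown with the top on the left.

Stack    Input    Action
------------------------
C $      a d d $  output C → a L d
a L d $  a d d $  match 'a'
L d $    d d $    output L → d
d d $    d d $    match 'd'
d $      d $      match 'd'
$        $        accept

The string is accepted.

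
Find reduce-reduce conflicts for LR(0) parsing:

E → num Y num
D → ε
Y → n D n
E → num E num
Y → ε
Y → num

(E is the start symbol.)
Augment with E' → E and build the canonical LR(0) collection (I0 = CLOSURE({[E' → . E]}), then GOTO on every symbol after a dot until no new states appear). It has 11 states:
  I0: { [E → . num E num], [E → . num Y num], [E' → . E] }  — shift
  I1: { [E' → E .] }  — accept
  I2: { [E → . num E num], [E → . num Y num], [E → num . E num], [E → num . Y num], [Y → . n D n], [Y → . num], [Y → .] }  — shift, reduce
  I3: { [E → num E . num] }  — shift
  I4: { [E → num Y . num] }  — shift
  I5: { [D → .], [Y → n . D n] }  — reduce
  I6: { [E → . num E num], [E → . num Y num], [E → num . E num], [E → num . Y num], [Y → . n D n], [Y → . num], [Y → .], [Y → num .] }  — shift, 2 reduces
  I7: { [Y → n D . n] }  — shift
  I8: { [Y → n D n .] }  — reduce
  I9: { [E → num Y num .] }  — reduce
  I10: { [E → num E num .] }  — reduce

I6 contains complete items [Y → .], [Y → num .] — reduce-reduce conflict.

Answer: Yes — I6: [Y → .] vs [Y → num .]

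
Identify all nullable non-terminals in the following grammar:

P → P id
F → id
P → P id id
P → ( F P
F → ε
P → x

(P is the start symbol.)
A non-terminal is nullable if it can derive ε (the empty string): either it has an ε-production, or it has a production whose right-hand side consists entirely of nullable non-terminals.

ε-productions: F → ε
So F is immediately nullable.
No further non-terminal can be added: every production for the remaining non-terminals contains a terminal or a non-nullable non-terminal.
Nullable = { 'F' }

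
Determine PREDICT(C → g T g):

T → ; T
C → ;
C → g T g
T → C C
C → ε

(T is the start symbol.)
PREDICT(C → g T g) = (FIRST(RHS) \ {ε}) ∪ (FOLLOW(C) if ε ∈ FIRST(RHS), i.e. RHS ⇒* ε)
FIRST(g T g) = { 'g' }
ε ∉ FIRST(g T g), so FOLLOW(C) is not added.
PREDICT(C → g T g) = { 'g' }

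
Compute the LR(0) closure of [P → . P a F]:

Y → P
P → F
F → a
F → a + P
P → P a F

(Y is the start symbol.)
To compute CLOSURE, for each item [A → α.Bβ] where B is a non-terminal, add [B → .γ] for all productions B → γ; repeat for the newly added items until nothing changes.

Start with: [P → . P a F]
  [P → . P a F] has the dot before P: add [P → . F]
  [P → . F] has the dot before F: add [F → . a], [F → . a + P]
No further items can be added.

CLOSURE = { [F → . a + P], [F → . a], [P → . F], [P → . P a F] }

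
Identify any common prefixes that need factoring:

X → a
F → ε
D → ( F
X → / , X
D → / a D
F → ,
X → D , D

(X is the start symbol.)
No, left-factoring is not needed

Left-factoring is needed when two productions for the same non-terminal
share a common prefix on the right-hand side.

Productions for X:
  X → a
  X → / , X
  X → D , D
Productions for F:
  F → ε
  F → ,
Productions for D:
  D → ( F
  D → / a D

No common prefixes found.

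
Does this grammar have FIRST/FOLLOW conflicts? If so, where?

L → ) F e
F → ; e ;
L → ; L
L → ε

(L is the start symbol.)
Nullable non-terminals: L.

L: nullable alternative(s) L → ε; FOLLOW(L) = { $ }
  L → ) F e: FIRST \ {ε} = { ')' } — disjoint from FOLLOW(L)
  L → ; L: FIRST \ {ε} = { ';' } — disjoint from FOLLOW(L)
  L → ε: FIRST \ {ε} = { } — this is the only nullable alternative, skip

F has no nullable alternative, so no FIRST/FOLLOW check is needed there.

No FIRST/FOLLOW conflicts found.

Answer: No FIRST/FOLLOW conflicts.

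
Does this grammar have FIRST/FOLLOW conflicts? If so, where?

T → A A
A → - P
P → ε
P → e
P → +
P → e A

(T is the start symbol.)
A FIRST/FOLLOW conflict occurs when a non-terminal N has a nullable alternative N → β (β ⇒* ε) and another alternative N → α with FIRST(α) ∩ FOLLOW(N) ≠ ∅: on such a lookahead the parser cannot decide between expanding α and letting N vanish via β.

Nullable non-terminals: P.

P: nullable alternative(s) P → ε; FOLLOW(P) = { $, '-' }
  P → ε: FIRST \ {ε} = { } — this is the only nullable alternative, skip
  P → e: FIRST \ {ε} = { 'e' } — disjoint from FOLLOW(P)
  P → +: FIRST \ {ε} = { '+' } — disjoint from FOLLOW(P)
  P → e A: FIRST \ {ε} = { 'e' } — disjoint from FOLLOW(P)

A, T have no nullable alternative, so no FIRST/FOLLOW check is needed there.

No FIRST/FOLLOW conflicts found.

Answer: No FIRST/FOLLOW conflicts.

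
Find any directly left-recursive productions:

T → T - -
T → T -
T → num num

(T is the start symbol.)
Yes, T is left-recursive

Direct left recursion occurs when N → N α for some non-terminal N (the right-hand side begins with the left-hand side itself).

T → T - -: LEFT RECURSIVE (starts with T)
T → T -: LEFT RECURSIVE (starts with T)
T → num num: starts with num

The grammar has direct left recursion on: T.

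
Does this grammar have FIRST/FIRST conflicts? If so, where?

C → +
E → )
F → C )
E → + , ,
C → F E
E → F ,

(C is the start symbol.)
A FIRST/FIRST conflict occurs when two productions N → α and N → β for the same non-terminal have FIRST(α) ∩ FIRST(β) ≠ ∅ (with ε ∈ FIRST of a nullable right-hand side, so two nullable alternatives also conflict).

FIRST sets of the non-terminals at (or reachable through a nullable prefix from) the front of some alternative:
  FIRST(F) = { '+' }

Productions for C:
  C → +: FIRST = { '+' }
  C → F E: FIRST = { '+' }
Productions for E:
  E → ): FIRST = { ')' }
  E → + , ,: FIRST = { '+' }
  E → F ,: FIRST = { '+' }
F has only one production, so no FIRST/FIRST conflict is possible there.

Conflict for C: C → + and C → F E
  Overlap: { '+' }
Conflict for E: E → + , , and E → F ,
  Overlap: { '+' }

Answer: Yes. C → '+' / C → F E on { '+' }; E → '+' ',' ',' / E → F ',' on { '+' }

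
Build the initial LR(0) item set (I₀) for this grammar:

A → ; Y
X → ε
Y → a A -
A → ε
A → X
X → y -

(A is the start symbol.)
{ [A → . ; Y], [A → . X], [A → .], [A' → . A], [X → . y -], [X → .] }

First, augment the grammar with A' → A
I₀ = CLOSURE({ [A' → . A] }):
  [A' → . A] has the dot before A: add [A → . ; Y], [A → .], [A → . X]
  [A → . X] has the dot before X: add [X → .], [X → . y -]
No further items can be added.

I₀ = { [A → . ; Y], [A → . X], [A → .], [A' → . A], [X → . y -], [X → .] }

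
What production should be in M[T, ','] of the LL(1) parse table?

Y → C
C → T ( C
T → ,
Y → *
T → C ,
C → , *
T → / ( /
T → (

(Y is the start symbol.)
To find M[T, ','], we find productions for T where ',' is in the predict set (PREDICT(N → α) = (FIRST(α) \ {ε}) ∪ (FOLLOW(N) if α ⇒* ε)).

Relevant sets:
  FIRST(C) = { '(', ',', '/' }

T → ,: PREDICT = { ',' }
  ',' is in predict set, so this production goes in M[T, ',']
T → C ,: PREDICT = { '(', ',', '/' }
  ',' is in predict set, so this production goes in M[T, ',']
T → / ( /: PREDICT = { '/' }
T → (: PREDICT = { '(' }

M[T, ','] = T → ,, T → C ,  (a multiply-defined cell — the grammar is not LL(1))

Answer: T → ,, T → C ,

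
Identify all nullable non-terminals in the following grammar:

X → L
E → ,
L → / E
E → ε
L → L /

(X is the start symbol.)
ε-productions: E → ε
So E is immediately nullable.
No further non-terminal can be added: every production for the remaining non-terminals contains a terminal or a non-nullable non-terminal.
Nullable = { 'E' }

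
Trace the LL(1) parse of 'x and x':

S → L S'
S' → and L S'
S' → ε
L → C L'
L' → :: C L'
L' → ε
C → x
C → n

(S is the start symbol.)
LL(1) parsing maintains a stack (initially the start symbol over $) and the input. At each step: if the stack top is a terminal, match it against the current input token; if it is a non-terminal N, replace it with the RHS of M[N, lookahead] (the unique production whose predict set contains the lookahead).

Stack is shown with the top on the left.

Stack       Input      Action
-----------------------------
S $         x and x $  output S → L S'
L S' $      x and x $  output L → C L'
C L' S' $   x and x $  output C → x
x L' S' $   x and x $  match 'x'
L' S' $     and x $    output L' → ε
S' $        and x $    output S' → and L S'
and L S' $  and x $    match 'and'
L S' $      x $        output L → C L'
C L' S' $   x $        output C → x
x L' S' $   x $        match 'x'
L' S' $     $          output L' → ε
S' $        $          output S' → ε
$           $          accept

The string is accepted.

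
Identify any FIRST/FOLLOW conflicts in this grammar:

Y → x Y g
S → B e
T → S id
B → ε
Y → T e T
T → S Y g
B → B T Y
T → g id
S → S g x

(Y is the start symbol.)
Yes. B → B T Y with FOLLOW(B) on { 'e', 'g' }

A FIRST/FOLLOW conflict occurs when a non-terminal N has a nullable alternative N → β (β ⇒* ε) and another alternative N → α with FIRST(α) ∩ FOLLOW(N) ≠ ∅: on such a lookahead the parser cannot decide between expanding α and letting N vanish via β.

Nullable non-terminals: B.
FIRST sets used below: FIRST(B) = { 'e', 'g', ε }, FIRST(T) = { 'e', 'g' }

B: nullable alternative(s) B → ε; FOLLOW(B) = { 'e', 'g' }
  B → ε: FIRST \ {ε} = { } — this is the only nullable alternative, skip
  B → B T Y: FIRST \ {ε} = { 'e', 'g' } — overlaps FOLLOW(B) on { 'e', 'g' }: CONFLICT

S, T, Y have no nullable alternative, so no FIRST/FOLLOW check is needed there.

So the grammar has 1 FIRST/FOLLOW conflict (marked CONFLICT above).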